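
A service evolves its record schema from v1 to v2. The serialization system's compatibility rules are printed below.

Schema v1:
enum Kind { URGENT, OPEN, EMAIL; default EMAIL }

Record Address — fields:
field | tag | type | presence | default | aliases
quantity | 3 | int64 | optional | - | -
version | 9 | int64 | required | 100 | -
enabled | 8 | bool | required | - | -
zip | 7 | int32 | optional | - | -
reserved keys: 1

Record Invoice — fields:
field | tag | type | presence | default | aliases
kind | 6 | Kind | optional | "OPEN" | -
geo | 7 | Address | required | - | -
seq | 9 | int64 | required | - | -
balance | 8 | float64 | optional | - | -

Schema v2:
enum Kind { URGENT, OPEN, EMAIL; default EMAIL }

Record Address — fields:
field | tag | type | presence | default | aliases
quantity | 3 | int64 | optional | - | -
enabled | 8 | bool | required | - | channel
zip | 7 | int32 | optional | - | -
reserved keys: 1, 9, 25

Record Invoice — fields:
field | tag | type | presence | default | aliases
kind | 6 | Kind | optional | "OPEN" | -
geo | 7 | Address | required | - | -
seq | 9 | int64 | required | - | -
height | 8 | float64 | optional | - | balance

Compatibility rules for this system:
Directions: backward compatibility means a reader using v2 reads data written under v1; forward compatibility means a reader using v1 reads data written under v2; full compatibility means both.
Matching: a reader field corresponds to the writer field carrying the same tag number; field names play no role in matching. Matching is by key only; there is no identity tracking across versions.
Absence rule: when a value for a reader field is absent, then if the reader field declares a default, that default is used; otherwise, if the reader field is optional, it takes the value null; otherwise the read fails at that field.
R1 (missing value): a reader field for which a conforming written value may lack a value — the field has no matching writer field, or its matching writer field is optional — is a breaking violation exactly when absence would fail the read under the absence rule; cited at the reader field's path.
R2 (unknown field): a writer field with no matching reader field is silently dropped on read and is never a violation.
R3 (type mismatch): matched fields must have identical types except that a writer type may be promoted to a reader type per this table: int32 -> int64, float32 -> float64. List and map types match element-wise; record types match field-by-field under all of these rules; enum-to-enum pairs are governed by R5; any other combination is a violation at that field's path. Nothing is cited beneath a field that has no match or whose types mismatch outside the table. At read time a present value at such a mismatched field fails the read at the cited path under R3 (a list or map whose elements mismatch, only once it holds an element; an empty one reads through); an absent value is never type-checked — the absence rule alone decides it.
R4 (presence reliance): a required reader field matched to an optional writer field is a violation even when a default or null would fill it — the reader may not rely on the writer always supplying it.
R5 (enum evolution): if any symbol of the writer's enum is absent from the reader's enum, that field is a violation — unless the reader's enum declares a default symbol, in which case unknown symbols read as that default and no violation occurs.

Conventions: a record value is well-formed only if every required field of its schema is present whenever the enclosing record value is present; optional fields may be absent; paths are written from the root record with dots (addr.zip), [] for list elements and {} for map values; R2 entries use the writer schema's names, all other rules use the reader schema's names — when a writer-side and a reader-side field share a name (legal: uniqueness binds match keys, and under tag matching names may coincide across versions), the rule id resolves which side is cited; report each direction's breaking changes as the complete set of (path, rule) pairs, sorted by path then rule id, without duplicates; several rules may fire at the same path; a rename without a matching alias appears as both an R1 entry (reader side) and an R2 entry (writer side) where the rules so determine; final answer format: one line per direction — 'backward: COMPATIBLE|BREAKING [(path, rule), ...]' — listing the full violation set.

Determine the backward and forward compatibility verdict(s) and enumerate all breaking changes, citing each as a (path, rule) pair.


backward: COMPATIBLE []; forward: COMPATIBLE []

the writer's type comes first in each Invoice pair
backward on Invoice — v2 reading data written by v1:
  kind: Kind -> Kind, writer optional; from kind
  geo: Address -> Address, writer required; from geo
  seq: int64 -> int64, writer required; from seq
  height: float64 -> float64, writer optional; from balance
  geo.quantity: int64 -> int64, writer optional; from geo.quantity
  geo.enabled: bool -> bool, writer required; from geo.enabled
  geo.zip: int32 -> int32, writer optional; from geo.zip
  geo.version (writer side), unknown to reader
  nothing fires on Invoice: backward is COMPATIBLE
forward on Invoice — v1 reading data written by v2:
  kind: Kind -> Kind, writer optional; from kind
  geo: Address -> Address, writer required; from geo
  seq: int64 -> int64, writer required; from seq
  balance: float64 -> float64, writer optional; from height
  geo.quantity: int64 -> int64, writer optional; from geo.quantity
  geo.version: no writer-side match
  geo.enabled: bool -> bool, writer required; from geo.enabled
  geo.zip: int32 -> int32, writer optional; from geo.zip
  nothing fires on Invoice: forward is COMPATIBLE


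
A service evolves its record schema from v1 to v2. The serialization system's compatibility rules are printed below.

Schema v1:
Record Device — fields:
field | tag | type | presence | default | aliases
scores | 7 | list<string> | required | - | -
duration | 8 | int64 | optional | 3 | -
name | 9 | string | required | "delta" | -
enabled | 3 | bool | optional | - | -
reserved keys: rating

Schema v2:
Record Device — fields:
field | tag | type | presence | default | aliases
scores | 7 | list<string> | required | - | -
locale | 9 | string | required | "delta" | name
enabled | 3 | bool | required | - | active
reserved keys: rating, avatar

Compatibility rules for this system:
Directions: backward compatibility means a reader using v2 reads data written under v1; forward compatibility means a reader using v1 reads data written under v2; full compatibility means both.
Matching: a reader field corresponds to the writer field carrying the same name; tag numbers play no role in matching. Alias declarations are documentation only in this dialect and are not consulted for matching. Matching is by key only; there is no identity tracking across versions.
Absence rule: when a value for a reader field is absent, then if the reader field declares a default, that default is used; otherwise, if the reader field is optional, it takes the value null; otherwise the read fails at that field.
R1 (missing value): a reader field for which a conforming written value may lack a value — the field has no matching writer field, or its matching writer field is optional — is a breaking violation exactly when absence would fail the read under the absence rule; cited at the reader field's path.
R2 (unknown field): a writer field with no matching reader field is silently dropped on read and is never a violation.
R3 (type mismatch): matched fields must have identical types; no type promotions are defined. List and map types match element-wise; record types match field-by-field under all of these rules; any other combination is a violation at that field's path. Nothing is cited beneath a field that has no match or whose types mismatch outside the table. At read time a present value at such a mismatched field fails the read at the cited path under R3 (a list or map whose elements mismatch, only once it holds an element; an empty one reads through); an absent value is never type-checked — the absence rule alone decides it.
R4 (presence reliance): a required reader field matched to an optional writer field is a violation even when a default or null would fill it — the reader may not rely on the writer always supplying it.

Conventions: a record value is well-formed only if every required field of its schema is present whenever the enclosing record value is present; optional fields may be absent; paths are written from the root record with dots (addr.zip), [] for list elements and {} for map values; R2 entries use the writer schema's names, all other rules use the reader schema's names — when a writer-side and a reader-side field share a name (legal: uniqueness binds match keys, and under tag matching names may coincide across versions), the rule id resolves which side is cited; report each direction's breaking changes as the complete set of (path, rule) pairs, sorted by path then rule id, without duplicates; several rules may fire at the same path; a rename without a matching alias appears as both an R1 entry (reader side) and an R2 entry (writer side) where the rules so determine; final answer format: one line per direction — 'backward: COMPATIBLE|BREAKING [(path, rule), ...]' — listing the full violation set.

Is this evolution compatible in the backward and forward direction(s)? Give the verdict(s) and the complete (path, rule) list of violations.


backward: BREAKING [(enabled, R1), (enabled, R4)]; forward: COMPATIBLE []

arrows below run writer -> reader for Device
backward on Device — v2 reading data written by v1:
  scores: list<string> -> list<string>, writer required; from scores
  locale: no writer match
  enabled: bool -> bool, writer optional; from enabled
  duration (writer side), unknown to reader
  name (writer side), unknown to reader
  R1 fires at enabled
  R4 fires at enabled
  backward on Device therefore BREAKING (2)
forward on Device — v1 reading data written by v2:
  scores: list<string> -> list<string>, writer required; from scores
  duration: no writer match
  name: no writer match
  enabled: bool -> bool, writer required; from enabled
  locale (writer side), unknown to reader
  => no violations; forward on Device: COMPATIBLE


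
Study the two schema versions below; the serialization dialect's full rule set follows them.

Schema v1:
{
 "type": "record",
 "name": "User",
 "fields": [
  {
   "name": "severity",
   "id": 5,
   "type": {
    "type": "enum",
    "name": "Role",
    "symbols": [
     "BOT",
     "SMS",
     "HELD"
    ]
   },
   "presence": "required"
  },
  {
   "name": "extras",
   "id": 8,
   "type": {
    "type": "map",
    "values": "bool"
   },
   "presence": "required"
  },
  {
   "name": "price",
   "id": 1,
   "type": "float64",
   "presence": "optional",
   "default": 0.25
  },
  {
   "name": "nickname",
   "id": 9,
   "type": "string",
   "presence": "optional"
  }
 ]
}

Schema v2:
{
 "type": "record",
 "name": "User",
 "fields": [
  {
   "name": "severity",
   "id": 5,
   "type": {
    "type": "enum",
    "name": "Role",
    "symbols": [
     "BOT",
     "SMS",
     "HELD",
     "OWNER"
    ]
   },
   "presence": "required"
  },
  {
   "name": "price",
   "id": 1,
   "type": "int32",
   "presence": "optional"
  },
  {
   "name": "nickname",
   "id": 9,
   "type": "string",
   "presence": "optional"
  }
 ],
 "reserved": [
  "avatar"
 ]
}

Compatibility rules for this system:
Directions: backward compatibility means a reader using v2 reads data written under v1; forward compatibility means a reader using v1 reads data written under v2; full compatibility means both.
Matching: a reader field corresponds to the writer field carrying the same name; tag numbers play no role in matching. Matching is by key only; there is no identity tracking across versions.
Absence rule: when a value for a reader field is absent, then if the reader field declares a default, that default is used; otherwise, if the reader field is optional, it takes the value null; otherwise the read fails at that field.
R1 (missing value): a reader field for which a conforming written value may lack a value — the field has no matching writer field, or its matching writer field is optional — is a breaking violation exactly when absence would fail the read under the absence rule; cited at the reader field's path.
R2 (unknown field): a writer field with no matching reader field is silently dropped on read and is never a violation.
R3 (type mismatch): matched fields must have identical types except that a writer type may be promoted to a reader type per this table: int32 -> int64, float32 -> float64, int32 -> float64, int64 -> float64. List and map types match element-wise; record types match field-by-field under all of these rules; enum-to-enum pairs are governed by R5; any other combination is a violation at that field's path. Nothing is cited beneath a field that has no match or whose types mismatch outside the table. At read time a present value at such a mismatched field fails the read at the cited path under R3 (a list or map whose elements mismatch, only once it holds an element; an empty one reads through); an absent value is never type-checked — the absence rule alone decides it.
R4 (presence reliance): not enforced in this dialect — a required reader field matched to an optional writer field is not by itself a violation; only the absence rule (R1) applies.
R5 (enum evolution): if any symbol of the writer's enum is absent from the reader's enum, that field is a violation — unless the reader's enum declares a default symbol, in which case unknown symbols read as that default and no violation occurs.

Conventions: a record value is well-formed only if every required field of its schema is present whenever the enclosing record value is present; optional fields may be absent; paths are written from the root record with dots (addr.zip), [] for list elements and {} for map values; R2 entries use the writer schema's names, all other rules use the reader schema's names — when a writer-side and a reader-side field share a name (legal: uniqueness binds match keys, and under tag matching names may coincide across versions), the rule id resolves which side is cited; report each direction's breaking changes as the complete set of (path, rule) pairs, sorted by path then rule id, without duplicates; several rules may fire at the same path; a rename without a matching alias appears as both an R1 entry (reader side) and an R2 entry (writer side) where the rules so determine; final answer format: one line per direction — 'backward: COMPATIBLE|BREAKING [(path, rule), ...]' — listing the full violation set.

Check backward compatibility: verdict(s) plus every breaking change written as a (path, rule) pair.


arrows below run writer -> reader for User
backward on User — v2 reading data written by v1:
  severity: paired with writer severity (Role -> Role; writer required)
  price: paired with writer price (float64 -> int32; writer optional)
  nickname: paired with writer nickname (string -> string; writer optional)
  leftover writer field: extras
  R3 fires at price
  => backward verdict for User: BREAKING, 1 violation(s)
the rest of the User diff is inert for this question:
  removed field extras from record User -> affects forward compatibility only, which is not asked
  enum Role (field severity in record User): symbol OWNER added -> affects forward compatibility only, which is not asked

backward: BREAKING [(price, R3)]


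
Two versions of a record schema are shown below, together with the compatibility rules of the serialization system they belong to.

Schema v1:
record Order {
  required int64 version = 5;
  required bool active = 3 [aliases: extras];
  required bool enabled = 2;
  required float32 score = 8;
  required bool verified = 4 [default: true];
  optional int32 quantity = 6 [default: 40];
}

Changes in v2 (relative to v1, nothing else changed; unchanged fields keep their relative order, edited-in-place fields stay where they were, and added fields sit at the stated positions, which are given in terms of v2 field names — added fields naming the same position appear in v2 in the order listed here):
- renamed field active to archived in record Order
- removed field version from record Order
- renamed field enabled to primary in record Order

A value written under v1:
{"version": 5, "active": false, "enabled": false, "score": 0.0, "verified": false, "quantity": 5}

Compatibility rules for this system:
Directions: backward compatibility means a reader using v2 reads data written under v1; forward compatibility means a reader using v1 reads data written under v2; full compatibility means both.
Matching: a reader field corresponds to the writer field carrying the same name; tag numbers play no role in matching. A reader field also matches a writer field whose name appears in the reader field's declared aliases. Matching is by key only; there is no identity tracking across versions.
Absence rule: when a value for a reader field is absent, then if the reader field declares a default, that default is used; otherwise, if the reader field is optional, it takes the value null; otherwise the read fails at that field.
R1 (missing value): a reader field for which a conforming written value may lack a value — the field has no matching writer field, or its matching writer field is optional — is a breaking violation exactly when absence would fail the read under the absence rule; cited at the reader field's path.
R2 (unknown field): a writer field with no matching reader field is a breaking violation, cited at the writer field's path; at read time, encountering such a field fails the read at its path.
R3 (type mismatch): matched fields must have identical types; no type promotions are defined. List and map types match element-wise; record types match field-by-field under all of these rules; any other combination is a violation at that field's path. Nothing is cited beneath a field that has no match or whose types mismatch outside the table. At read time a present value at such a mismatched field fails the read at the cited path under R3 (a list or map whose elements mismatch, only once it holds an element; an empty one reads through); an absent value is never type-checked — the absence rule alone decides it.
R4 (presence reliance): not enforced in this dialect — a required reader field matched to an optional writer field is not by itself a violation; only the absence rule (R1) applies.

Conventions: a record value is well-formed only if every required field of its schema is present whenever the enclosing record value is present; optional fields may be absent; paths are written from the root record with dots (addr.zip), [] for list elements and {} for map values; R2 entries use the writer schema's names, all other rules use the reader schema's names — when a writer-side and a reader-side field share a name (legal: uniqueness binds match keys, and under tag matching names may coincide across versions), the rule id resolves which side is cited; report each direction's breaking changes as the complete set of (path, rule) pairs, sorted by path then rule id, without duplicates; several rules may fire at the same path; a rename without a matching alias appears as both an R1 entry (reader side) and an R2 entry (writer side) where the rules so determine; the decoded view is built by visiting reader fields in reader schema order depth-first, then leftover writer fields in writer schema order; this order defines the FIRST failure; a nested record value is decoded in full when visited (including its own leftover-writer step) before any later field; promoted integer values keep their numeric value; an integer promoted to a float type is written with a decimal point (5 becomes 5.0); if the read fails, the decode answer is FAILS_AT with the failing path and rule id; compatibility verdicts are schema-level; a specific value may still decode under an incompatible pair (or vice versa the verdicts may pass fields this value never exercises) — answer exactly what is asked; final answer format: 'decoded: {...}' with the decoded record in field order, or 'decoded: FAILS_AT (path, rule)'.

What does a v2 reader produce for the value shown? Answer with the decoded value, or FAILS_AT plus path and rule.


decoded: FAILS_AT (archived, R1)

each type pair in Order: writer, then reader
decoding the Order value with the v2 reader:
  read fails at archived under R1 (no fill)
  => FAILS_AT (archived, R1)
remaining Order differences; none change what is asked:
  removed field version from record Order -> shifts the Order verdicts, not this decode
  renamed field enabled to primary in record Order -> shifts the Order verdicts, not this decode


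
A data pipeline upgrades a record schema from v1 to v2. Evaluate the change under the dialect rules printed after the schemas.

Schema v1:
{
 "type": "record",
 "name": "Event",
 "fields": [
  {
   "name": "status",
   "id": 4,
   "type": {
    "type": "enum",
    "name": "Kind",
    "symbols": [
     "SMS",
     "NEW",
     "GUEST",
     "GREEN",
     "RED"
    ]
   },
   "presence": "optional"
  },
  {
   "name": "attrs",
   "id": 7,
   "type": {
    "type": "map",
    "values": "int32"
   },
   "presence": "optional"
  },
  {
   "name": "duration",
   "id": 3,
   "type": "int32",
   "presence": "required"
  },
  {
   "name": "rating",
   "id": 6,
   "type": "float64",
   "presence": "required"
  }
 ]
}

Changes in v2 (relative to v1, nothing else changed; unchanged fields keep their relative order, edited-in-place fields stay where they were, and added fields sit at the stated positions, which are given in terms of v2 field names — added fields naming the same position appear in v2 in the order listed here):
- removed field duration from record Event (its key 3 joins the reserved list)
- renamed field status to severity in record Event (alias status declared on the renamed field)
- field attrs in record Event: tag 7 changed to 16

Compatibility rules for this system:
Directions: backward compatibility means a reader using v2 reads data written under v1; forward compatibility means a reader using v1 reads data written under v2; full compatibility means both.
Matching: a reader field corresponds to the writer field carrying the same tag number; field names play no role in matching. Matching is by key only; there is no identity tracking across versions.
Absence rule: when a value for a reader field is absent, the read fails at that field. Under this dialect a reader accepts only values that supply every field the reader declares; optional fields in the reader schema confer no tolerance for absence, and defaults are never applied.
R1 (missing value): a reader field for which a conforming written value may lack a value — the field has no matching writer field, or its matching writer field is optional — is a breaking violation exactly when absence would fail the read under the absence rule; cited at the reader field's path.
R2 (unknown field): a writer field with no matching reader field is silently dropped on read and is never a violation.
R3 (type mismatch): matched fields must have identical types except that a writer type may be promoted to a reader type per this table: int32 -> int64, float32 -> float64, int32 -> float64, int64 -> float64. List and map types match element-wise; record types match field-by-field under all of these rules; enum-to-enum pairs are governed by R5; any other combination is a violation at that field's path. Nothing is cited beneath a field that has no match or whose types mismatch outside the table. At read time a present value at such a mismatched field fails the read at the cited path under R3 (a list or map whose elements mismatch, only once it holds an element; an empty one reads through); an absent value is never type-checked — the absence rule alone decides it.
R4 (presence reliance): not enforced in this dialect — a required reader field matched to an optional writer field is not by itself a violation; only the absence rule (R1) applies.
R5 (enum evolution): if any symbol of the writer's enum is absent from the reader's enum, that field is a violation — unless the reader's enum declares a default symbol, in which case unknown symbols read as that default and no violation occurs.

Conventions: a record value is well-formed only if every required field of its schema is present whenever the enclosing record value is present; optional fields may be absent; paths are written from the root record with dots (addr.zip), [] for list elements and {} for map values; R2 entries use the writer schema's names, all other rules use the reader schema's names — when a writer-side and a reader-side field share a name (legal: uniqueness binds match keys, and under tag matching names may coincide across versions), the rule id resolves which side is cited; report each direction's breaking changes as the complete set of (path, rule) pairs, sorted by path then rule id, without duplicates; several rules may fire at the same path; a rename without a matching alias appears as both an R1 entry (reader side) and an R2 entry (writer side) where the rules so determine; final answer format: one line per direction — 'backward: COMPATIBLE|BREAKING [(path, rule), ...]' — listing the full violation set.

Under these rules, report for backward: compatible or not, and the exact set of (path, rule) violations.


each type pair in Event: writer, then reader
backward analysis of Event with v2 as reader and v1 as writer:
  severity: Kind -> Kind, writer optional; from status
  attrs: no writer-side match
  rating: float64 -> float64, writer required; from rating
  writer attrs: unknown to reader
  writer duration: unknown to reader
  rule R1 violated at attrs
  rule R1 violated at severity
  => backward: BREAKING (2)
the other Event changes do not affect what is asked:
  removed field duration from record Event (its key 3 joins the reserved list) -> fires only in the forward direction of Event, which is not asked here
  field attrs in record Event: tag 7 changed to 16 -> no rule fires on it in Event's dialect; the asked verdict holds

backward: BREAKING [(attrs, R1), (severity, R1)]


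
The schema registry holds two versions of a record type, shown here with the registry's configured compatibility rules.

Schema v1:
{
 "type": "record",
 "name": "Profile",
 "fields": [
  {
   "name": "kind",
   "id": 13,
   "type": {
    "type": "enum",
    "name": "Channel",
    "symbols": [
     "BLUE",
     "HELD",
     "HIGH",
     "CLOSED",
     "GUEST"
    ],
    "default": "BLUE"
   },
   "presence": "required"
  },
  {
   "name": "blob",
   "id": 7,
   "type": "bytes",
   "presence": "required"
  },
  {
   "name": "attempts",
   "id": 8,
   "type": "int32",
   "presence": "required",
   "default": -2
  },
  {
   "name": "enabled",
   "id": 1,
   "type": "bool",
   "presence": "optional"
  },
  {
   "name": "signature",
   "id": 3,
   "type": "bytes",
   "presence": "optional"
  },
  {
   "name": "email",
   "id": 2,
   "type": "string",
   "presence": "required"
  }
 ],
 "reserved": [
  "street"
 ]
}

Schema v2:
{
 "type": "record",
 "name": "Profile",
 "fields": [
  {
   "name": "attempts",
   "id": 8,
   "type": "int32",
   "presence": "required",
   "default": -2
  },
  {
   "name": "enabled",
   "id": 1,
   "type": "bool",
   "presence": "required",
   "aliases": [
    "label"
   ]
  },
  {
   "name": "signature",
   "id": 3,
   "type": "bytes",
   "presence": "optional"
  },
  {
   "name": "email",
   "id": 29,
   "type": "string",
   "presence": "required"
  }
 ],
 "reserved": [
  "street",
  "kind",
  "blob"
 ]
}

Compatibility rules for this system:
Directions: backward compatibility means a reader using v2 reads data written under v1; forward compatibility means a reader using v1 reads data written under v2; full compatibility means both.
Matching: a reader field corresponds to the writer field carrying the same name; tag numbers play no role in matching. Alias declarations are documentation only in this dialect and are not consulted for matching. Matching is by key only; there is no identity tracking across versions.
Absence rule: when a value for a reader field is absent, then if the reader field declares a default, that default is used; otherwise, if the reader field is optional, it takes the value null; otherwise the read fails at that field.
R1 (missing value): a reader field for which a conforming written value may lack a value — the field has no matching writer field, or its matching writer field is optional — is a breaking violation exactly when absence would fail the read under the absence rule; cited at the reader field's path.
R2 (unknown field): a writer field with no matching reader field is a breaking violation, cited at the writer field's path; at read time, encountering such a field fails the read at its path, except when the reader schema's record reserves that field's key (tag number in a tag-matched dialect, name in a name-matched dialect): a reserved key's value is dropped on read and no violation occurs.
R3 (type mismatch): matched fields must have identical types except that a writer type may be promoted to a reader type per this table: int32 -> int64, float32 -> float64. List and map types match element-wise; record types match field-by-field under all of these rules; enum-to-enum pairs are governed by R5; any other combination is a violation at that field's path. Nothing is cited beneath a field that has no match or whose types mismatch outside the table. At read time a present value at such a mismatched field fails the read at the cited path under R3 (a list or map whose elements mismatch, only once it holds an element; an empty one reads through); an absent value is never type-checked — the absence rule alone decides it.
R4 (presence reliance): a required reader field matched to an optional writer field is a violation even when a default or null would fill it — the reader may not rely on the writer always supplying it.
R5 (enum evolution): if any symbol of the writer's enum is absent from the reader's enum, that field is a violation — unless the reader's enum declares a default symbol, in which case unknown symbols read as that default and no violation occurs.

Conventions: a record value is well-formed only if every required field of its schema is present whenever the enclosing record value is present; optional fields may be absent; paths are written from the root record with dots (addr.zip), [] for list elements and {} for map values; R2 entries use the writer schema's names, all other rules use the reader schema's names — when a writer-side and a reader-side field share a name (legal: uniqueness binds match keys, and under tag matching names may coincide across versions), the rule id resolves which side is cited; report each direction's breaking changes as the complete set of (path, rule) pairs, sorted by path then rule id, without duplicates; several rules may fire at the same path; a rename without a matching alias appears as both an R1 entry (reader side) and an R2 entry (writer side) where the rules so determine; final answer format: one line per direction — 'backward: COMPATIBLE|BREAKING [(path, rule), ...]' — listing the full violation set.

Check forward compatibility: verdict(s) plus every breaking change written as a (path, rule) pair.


forward: BREAKING [(blob, R1), (kind, R1)]

arrows below run writer -> reader for Profile
forward pass over Profile, reader schema v1, writer schema v2:
  kind: no writer-side match
  blob: no writer-side match
  attempts: paired with writer attempts (int32 -> int32; writer required)
  enabled: paired with writer enabled (bool -> bool; writer required)
  signature: paired with writer signature (bytes -> bytes; writer optional)
  email: paired with writer email (string -> string; writer required)
  breaking: (blob, R1)
  breaking: (kind, R1)
  forward on Profile therefore BREAKING (2)
the rest of the Profile diff is inert for this question:
  field email in record Profile: tag 2 changed to 29 -> no rule fires on it in Profile's dialect; the asked verdict holds
  field enabled in record Profile: optional changed to required -> affects backward compatibility only, which is not asked


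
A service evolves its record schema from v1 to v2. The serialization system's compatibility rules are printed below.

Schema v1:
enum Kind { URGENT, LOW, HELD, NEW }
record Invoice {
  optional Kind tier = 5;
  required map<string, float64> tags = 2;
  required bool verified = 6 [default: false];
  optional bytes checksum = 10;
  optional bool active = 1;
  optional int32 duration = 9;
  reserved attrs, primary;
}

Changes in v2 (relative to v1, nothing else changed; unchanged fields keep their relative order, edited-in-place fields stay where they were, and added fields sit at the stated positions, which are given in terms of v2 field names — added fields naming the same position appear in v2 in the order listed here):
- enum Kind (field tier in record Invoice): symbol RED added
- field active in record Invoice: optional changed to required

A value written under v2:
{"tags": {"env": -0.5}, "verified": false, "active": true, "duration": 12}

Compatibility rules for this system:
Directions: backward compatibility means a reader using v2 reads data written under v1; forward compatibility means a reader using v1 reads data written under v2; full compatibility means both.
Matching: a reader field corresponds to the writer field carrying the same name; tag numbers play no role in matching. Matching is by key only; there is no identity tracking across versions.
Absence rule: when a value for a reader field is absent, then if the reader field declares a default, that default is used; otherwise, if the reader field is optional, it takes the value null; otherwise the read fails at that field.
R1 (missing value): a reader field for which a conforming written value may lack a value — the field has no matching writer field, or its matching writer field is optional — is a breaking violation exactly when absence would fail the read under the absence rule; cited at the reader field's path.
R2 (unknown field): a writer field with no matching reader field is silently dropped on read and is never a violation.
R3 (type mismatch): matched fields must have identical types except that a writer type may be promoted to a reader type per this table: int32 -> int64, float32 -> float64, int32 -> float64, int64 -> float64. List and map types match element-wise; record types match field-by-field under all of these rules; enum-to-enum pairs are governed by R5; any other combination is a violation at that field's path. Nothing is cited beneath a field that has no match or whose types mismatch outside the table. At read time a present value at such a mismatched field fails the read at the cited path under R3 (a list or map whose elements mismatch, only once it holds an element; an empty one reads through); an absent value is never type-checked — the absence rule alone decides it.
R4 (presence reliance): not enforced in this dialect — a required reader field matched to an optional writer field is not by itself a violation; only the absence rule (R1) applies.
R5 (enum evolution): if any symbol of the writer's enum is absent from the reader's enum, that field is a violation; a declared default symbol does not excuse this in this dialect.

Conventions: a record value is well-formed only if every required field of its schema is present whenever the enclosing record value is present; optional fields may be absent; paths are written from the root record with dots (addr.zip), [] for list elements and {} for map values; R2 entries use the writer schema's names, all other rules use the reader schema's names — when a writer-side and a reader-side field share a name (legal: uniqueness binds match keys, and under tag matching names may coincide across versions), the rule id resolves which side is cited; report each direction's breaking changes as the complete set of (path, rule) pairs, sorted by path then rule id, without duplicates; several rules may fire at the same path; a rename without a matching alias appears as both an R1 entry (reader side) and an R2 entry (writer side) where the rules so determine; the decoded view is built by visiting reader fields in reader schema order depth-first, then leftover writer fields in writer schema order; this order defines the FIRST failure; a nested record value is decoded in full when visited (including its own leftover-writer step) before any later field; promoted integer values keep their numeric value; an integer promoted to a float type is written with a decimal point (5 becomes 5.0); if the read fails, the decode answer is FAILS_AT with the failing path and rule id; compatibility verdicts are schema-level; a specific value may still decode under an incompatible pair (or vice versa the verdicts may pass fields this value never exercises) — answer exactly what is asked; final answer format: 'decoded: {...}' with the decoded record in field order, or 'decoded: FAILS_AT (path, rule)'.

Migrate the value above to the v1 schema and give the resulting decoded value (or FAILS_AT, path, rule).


each type pair in Invoice: writer, then reader
decoding the Invoice value with the v1 reader:
  tier := null (missing; optional => null)
  tags := {"env": -0.5}
  verified := false
  checksum := null (missing; optional => null)
  active := true
  duration := 12
  => decoded: {"tier": null, "tags": {"env": -0.5}, "verified": false, "checksum": null, "active": true, "duration": 12}
diffs on Invoice not affecting the asked answer:
  enum Kind (field tier in record Invoice): symbol RED added -> affects the rule determinations only; this particular Invoice value decodes identically
  field active in record Invoice: optional changed to required -> affects the rule determinations only; this particular Invoice value decodes identically

decoded: {"tier": null, "tags": {"env": -0.5}, "verified": false, "checksum": null, "active": true, "duration": 12}


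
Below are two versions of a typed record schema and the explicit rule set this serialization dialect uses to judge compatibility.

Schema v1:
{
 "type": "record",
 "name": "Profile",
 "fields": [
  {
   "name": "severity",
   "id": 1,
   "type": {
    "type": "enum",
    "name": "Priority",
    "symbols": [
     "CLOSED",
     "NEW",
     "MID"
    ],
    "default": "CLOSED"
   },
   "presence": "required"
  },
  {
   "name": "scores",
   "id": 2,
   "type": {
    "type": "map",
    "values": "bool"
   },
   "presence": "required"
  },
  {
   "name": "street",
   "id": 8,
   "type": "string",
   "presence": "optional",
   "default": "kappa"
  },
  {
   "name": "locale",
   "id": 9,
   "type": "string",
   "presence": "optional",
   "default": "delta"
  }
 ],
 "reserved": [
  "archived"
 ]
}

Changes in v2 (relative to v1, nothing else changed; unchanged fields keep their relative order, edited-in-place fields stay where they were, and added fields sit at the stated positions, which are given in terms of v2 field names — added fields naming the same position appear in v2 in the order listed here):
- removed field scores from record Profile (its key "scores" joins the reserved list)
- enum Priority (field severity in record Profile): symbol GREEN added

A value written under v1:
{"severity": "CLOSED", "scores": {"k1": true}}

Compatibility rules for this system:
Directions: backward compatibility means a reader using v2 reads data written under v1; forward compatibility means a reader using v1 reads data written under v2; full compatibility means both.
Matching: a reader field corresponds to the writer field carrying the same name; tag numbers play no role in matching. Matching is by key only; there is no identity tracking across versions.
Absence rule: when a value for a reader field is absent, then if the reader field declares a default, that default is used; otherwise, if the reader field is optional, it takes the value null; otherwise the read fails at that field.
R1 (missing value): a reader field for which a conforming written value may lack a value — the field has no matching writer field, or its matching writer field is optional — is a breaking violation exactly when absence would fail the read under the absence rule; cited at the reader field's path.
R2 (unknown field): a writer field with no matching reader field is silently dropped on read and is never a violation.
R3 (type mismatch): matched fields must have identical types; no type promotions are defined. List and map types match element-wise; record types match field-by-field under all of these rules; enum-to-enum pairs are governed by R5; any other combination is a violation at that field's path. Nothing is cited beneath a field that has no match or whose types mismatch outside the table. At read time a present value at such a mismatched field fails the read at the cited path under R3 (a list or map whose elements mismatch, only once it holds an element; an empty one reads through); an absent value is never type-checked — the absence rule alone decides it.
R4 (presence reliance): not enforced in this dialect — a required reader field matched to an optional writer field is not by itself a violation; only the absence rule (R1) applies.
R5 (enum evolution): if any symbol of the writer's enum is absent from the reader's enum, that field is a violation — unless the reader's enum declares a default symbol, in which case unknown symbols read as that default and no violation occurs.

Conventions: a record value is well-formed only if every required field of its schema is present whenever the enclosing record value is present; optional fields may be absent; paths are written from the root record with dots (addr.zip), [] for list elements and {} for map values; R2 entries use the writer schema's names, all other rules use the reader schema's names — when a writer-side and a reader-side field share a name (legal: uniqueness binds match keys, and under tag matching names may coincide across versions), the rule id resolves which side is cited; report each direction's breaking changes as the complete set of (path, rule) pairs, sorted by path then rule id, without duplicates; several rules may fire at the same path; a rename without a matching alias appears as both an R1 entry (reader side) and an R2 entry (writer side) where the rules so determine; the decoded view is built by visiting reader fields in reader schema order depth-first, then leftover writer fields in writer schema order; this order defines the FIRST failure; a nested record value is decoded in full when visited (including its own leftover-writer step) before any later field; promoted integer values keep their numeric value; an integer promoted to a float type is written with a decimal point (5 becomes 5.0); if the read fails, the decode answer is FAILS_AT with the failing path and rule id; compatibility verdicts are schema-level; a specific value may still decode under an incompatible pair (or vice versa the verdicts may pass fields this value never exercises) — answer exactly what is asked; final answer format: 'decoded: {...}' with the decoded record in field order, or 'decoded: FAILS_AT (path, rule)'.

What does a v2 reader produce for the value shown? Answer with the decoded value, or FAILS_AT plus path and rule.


decoded: {"severity": "CLOSED", "street": "kappa", "locale": "delta"}

in Profile below, arrows point writer -> reader
decoding the Profile value with the v2 reader:
  severity := "CLOSED"
  street := "kappa" (absent -> default)
  locale := "delta" (absent -> default)
  writer scores: unknown -> dropped
  => decoded: {"severity": "CLOSED", "street": "kappa", "locale": "delta"}
ruling out the remaining Profile differences:
  enum Priority (field severity in record Profile): symbol GREEN added -> triggers nothing under the printed rules; the Profile answer is the same either way
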